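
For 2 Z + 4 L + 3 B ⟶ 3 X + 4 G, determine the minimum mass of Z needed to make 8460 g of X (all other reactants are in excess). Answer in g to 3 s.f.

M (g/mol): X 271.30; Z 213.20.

n(X) = 8460 / 271.30 = 31.18 mol
n(Z) = (2/3) × 31.18 = 20.79 mol
mass = 20.79 × 213.20 = 4432 g

4430 g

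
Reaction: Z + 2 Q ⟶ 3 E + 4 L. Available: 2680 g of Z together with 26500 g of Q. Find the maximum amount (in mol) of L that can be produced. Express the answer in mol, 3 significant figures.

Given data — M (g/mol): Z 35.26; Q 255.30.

208 mol

n(Z) = 2680 / 35.26 = 76.01 mol
n(Q) = 26500 / 255.30 = 103.8 mol
n/ν for Z = 76.01/1 = 76.01
n/ν for Q = 103.8/2 = 51.90
Smallest n/ν is Q → limiting reagent.
n(L) = (4/2) × 103.8 = 207.6 mol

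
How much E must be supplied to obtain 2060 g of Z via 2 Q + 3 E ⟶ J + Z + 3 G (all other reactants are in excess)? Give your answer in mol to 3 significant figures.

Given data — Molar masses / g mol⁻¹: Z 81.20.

76.1 mol

n(Z) = 2060 / 81.20 = 25.37 mol
n(E) = (3/1) × 25.37 = 76.11 mol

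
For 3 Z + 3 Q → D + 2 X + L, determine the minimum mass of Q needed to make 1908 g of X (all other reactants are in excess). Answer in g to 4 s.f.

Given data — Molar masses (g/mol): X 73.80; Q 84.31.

n(X) = 1908 / 73.80 = 25.85 mol
n(Q) = (3/2) × 25.85 = 38.78 mol
mass = 38.78 × 84.31 = 3270 g

3270 g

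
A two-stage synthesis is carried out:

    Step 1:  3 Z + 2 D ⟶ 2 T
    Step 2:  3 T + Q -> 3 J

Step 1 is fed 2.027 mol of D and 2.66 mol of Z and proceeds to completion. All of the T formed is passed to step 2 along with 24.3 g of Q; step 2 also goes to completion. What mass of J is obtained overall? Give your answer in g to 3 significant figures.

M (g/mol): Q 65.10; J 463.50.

Step 1:
n(D) = 2.027 mol
n(Z) = 2.660 mol
n/ν → D: 1.014, Z: 0.8867; Z is limiting.
n(T) produced = (2/3) × 2.660 = 1.773 mol
Step 2:
n(T) available = 1.773 mol
n(Q) = 24.30 / 65.10 = 0.3733 mol
n/ν → T: 0.5910, Q: 0.3733; Q is limiting.
n(J) = (3/1) × 0.3733 = 1.120 mol
mass = 1.120 × 463.50 = 519.1 g

519 g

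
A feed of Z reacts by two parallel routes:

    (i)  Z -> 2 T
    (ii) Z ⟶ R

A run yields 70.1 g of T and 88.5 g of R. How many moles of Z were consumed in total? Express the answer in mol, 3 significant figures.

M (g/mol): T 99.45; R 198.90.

n(T) = 70.1 / 99.45 = 0.7049 mol
n(R) = 88.5 / 198.90 = 0.4449 mol
n(Z) via (i) = (1/2)×0.7049 = 0.3525 mol
n(Z) via (ii) = (1/1)×0.4449 = 0.4449 mol
total n(Z) = 0.3525 + 0.4449 = 0.7974 mol

0.797 mol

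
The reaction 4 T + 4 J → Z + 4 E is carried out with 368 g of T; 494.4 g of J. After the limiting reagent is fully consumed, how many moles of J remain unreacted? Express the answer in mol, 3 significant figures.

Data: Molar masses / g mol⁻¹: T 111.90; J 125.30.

0.657 mol

n(T) = 368.0 / 111.90 = 3.289 mol
n(J) = 494.4 / 125.30 = 3.946 mol
n/ν for T = 3.289/4 = 0.8223
n/ν for J = 3.946/4 = 0.9865
Smallest n/ν is T → limiting reagent.
J consumed = (4/4) × 3.289 = 3.289 mol
J remaining = 3.946 − 3.289 = 0.6570 mol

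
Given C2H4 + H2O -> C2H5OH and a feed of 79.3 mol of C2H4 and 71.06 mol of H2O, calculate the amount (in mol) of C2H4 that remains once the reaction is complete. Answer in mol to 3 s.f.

8.24 mol

n(C2H4) = 79.30 mol
n(H2O) = 71.06 mol
n/ν for C2H4 = 79.30/1 = 79.30
n/ν for H2O = 71.06/1 = 71.06
Smallest n/ν is H2O → limiting reagent.
C2H4 consumed = (1/1) × 71.06 = 71.06 mol
C2H4 remaining = 79.30 − 71.06 = 8.240 mol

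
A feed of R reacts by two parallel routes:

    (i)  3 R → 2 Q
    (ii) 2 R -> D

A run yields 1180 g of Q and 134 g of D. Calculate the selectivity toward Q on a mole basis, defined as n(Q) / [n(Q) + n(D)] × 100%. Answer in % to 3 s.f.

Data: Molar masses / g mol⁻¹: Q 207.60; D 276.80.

n(Q) = 1180 / 207.60 = 5.684 mol
n(D) = 134 / 276.80 = 0.4841 mol
selectivity = 5.684/(5.684+0.4841) × 100 = 92.15 %

92.2 %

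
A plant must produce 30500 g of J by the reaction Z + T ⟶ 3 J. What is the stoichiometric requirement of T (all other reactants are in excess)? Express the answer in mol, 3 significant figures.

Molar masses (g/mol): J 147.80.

n(J) = 30500 / 147.80 = 206.4 mol
n(T) = (1/3) × 206.4 = 68.80 mol

68.8 mol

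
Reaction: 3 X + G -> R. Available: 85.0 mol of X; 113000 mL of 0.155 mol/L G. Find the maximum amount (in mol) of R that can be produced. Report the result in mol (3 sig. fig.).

n(X) = 85.00 mol
n(G) = 0.155 × 113000/1000 = 17.52 mol
n/ν → X: 28.33, G: 17.52; G is limiting.
n(R) = (1/1) × 17.52 = 17.52 mol

17.5 mol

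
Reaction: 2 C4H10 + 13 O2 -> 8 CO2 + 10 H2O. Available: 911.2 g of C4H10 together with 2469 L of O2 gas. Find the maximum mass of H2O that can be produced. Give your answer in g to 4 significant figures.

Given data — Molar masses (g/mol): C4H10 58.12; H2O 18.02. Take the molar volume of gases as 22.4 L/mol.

n(C4H10) = 911.2 / 58.12 = 15.68 mol
n(O2) = 2469 / 22.4 = 110.2 mol
n/ν → C4H10: 7.840, O2: 8.477; C4H10 is limiting.
n(H2O) = (10/2) × 15.68 = 78.40 mol
mass = 78.40 × 18.02 = 1413 g

1413 g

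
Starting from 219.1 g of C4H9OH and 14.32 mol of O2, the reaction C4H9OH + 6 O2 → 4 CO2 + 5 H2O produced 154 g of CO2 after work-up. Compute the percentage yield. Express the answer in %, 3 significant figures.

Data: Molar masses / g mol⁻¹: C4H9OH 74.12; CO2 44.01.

36.7 %

n(C4H9OH) = 219.1 / 74.12 = 2.956 mol
n(O2) = 14.32 mol
n/ν for C4H9OH = 2.956/1 = 2.956
n/ν for O2 = 14.32/6 = 2.387
Smallest n/ν is O2 → limiting reagent.
theoretical n(CO2) = (4/6) × 14.32 = 9.547 mol → 420.2 g
% yield = 154 / 420.2 × 100 = 36.65 %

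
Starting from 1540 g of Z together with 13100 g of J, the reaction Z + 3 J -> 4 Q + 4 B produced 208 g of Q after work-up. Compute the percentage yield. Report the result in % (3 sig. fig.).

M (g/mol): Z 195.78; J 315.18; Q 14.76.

n(Z) = 1540 / 195.78 = 7.866 mol
n(J) = 13100 / 315.18 = 41.56 mol
n/ν → Z: 7.866, J: 13.85; Z is limiting.
theoretical n(Q) = (4/1) × 7.866 = 31.46 mol → 464.3 g
% yield = 208 / 464.3 × 100 = 44.80 %

44.8 %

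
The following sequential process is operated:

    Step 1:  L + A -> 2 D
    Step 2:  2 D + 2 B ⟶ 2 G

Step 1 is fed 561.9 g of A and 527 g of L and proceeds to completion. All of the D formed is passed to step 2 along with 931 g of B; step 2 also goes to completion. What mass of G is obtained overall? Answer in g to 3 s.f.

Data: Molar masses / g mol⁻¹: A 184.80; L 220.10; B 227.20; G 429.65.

Step 1:
n(A) = 561.9 / 184.80 = 3.041 mol
n(L) = 527.0 / 220.10 = 2.394 mol
n/ν → A: 3.041, L: 2.394; L is limiting.
n(D) produced = (2/1) × 2.394 = 4.788 mol
Step 2:
n(D) available = 4.788 mol
n(B) = 931.0 / 227.20 = 4.098 mol
n/ν → D: 2.394, B: 2.049; B is limiting.
n(G) = (2/2) × 4.098 = 4.098 mol
mass = 4.098 × 429.65 = 1761 g

1760 g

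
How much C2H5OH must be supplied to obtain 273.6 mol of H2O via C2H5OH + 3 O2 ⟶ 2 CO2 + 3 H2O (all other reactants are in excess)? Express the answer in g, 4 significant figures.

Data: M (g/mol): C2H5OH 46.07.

4202 g

n(H2O) = 273.6 mol
n(C2H5OH) = (1/3) × 273.6 = 91.20 mol
mass = 91.20 × 46.07 = 4202 g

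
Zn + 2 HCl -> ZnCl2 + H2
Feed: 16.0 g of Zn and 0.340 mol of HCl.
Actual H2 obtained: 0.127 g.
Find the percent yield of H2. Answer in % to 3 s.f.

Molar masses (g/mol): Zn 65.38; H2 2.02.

n(Zn) = 16.00 / 65.38 = 0.2447 mol
n(HCl) = 0.3400 mol
n/ν for Zn = 0.2447/1 = 0.2447
n/ν for HCl = 0.3400/2 = 0.1700
Smallest n/ν is HCl → limiting reagent.
theoretical n(H2) = (1/2) × 0.3400 = 0.1700 mol → 0.3434 g
% yield = 0.127 / 0.3434 × 100 = 36.98 %

37.0 %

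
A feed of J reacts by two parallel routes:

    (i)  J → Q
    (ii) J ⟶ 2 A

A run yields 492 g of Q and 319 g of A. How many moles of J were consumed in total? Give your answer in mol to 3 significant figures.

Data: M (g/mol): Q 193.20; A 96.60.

n(Q) = 492 / 193.20 = 2.547 mol
n(A) = 319 / 96.60 = 3.302 mol
n(J) via (i) = (1/1)×2.547 = 2.547 mol
n(J) via (ii) = (1/2)×3.302 = 1.651 mol
total n(J) = 2.547 + 1.651 = 4.198 mol

4.20 mol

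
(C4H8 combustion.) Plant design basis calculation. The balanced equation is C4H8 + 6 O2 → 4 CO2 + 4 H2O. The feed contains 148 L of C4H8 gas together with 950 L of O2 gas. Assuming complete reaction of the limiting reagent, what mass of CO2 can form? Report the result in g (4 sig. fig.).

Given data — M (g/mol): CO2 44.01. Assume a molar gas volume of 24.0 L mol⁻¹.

1086 g

n(C4H8) = 148.0 / 24.0 = 6.167 mol
n(O2) = 950.0 / 24.0 = 39.58 mol
n/ν for C4H8 = 6.167/1 = 6.167
n/ν for O2 = 39.58/6 = 6.597
Smallest n/ν is C4H8 → limiting reagent.
n(CO2) = (4/1) × 6.167 = 24.67 mol
mass = 24.67 × 44.01 = 1086 g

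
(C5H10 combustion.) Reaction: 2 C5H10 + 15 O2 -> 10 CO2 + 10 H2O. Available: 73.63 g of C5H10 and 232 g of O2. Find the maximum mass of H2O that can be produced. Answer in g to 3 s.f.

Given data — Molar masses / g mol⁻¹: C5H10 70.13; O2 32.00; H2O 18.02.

87.1 g

n(C5H10) = 73.63 / 70.13 = 1.050 mol
n(O2) = 232.0 / 32.00 = 7.250 mol
n/ν → C5H10: 0.5250, O2: 0.4833; O2 is limiting.
n(H2O) = (10/15) × 7.250 = 4.833 mol
mass = 4.833 × 18.02 = 87.09 g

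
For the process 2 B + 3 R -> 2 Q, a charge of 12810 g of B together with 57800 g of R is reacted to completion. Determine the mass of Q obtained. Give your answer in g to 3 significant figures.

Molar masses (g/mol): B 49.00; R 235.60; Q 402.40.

n(B) = 12810 / 49.00 = 261.4 mol
n(R) = 57800 / 235.60 = 245.3 mol
n/ν → B: 130.7, R: 81.77; R is limiting.
n(Q) = (2/3) × 245.3 = 163.5 mol
mass = 163.5 × 402.40 = 65790 g

65800 g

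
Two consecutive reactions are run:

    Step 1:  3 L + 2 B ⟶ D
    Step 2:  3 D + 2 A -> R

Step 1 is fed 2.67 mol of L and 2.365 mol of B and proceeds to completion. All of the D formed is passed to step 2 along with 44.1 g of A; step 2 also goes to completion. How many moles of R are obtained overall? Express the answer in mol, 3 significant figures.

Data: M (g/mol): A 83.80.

Step 1:
n(L) = 2.670 mol
n(B) = 2.365 mol
n/ν for L = 2.670/3 = 0.8900
n/ν for B = 2.365/2 = 1.183
Smallest n/ν is L → limiting reagent.
n(D) produced = (1/3) × 2.670 = 0.8900 mol
Step 2:
n(D) available = 0.8900 mol
n(A) = 44.10 / 83.80 = 0.5263 mol
n/ν for D = 0.8900/3 = 0.2967
n/ν for A = 0.5263/2 = 0.2632
Smallest n/ν is A → limiting reagent.
n(R) = (1/2) × 0.5263 = 0.2632 mol

0.263 mol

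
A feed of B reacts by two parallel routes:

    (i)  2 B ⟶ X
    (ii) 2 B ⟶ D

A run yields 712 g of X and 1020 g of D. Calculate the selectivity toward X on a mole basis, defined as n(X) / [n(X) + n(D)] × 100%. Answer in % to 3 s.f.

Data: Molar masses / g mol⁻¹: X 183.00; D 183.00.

41.1 %

n(X) = 712 / 183.00 = 3.891 mol
n(D) = 1020 / 183.00 = 5.574 mol
selectivity = 3.891/(3.891+5.574) × 100 = 41.11 %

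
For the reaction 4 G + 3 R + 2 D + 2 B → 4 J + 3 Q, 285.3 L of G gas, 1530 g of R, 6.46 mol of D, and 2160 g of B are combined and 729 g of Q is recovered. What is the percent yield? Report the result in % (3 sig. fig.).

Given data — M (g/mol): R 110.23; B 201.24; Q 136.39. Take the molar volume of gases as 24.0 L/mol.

n(G) = 285.3 / 24.0 = 11.89 mol
n(R) = 1530 / 110.23 = 13.88 mol
n(D) = 6.460 mol
n(B) = 2160 / 201.24 = 10.73 mol
n/ν for G = 11.89/4 = 2.973
n/ν for R = 13.88/3 = 4.627
n/ν for D = 6.460/2 = 3.230
n/ν for B = 10.73/2 = 5.365
Smallest n/ν is G → limiting reagent.
theoretical n(Q) = (3/4) × 11.89 = 8.918 mol → 1216 g
% yield = 729 / 1216 × 100 = 59.95 %

60.0 %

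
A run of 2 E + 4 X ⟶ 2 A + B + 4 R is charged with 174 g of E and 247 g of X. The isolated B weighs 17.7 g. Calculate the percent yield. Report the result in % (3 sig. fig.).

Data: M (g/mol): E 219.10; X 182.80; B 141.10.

n(E) = 174.0 / 219.10 = 0.7942 mol
n(X) = 247.0 / 182.80 = 1.351 mol
n/ν → E: 0.3971, X: 0.3378; X is limiting.
theoretical n(B) = (1/4) × 1.351 = 0.3378 mol → 47.66 g
% yield = 17.7 / 47.66 × 100 = 37.14 %

37.1 %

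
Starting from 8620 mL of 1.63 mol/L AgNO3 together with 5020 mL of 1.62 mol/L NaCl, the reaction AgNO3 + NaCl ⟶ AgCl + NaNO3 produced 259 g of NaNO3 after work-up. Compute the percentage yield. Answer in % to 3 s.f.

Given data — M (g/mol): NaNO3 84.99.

37.5 %

n(AgNO3) = 1.63 × 8620/1000 = 14.05 mol
n(NaCl) = 1.62 × 5020/1000 = 8.132 mol
n/ν → AgNO3: 14.05, NaCl: 8.132; NaCl is limiting.
theoretical n(NaNO3) = (1/1) × 8.132 = 8.132 mol → 691.1 g
% yield = 259 / 691.1 × 100 = 37.48 %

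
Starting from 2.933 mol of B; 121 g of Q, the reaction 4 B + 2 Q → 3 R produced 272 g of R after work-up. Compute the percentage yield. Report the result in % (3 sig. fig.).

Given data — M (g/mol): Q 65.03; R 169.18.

n(B) = 2.933 mol
n(Q) = 121.0 / 65.03 = 1.861 mol
n/ν → B: 0.7333, Q: 0.9305; B is limiting.
theoretical n(R) = (3/4) × 2.933 = 2.200 mol → 372.2 g
% yield = 272 / 372.2 × 100 = 73.08 %

73.1 %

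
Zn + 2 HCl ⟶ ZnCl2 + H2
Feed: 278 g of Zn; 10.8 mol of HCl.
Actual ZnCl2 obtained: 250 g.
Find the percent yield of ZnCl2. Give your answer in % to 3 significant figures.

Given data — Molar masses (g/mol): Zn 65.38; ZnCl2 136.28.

43.1 %

n(Zn) = 278.0 / 65.38 = 4.252 mol
n(HCl) = 10.80 mol
n/ν → Zn: 4.252, HCl: 5.400; Zn is limiting.
theoretical n(ZnCl2) = (1/1) × 4.252 = 4.252 mol → 579.5 g
% yield = 250 / 579.5 × 100 = 43.14 %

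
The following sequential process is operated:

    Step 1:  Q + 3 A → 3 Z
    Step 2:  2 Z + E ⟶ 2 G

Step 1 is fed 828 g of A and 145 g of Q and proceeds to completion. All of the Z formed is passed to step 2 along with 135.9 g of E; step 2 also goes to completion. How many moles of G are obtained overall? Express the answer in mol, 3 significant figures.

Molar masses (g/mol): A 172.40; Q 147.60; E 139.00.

Step 1:
n(A) = 828.0 / 172.40 = 4.803 mol
n(Q) = 145.0 / 147.60 = 0.9824 mol
n/ν → A: 1.601, Q: 0.9824; Q is limiting.
n(Z) produced = (3/1) × 0.9824 = 2.947 mol
Step 2:
n(Z) available = 2.947 mol
n(E) = 135.9 / 139.00 = 0.9777 mol
n/ν → Z: 1.474, E: 0.9777; E is limiting.
n(G) = (2/1) × 0.9777 = 1.955 mol

1.96 mol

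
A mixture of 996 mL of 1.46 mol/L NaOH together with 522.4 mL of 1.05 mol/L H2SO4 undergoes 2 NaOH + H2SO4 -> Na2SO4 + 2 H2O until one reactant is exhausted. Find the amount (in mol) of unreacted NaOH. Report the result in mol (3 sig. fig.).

0.357 mol

n(NaOH) = 1.46 × 996.0/1000 = 1.454 mol
n(H2SO4) = 1.05 × 522.4/1000 = 0.5485 mol
n/ν for NaOH = 1.454/2 = 0.7270
n/ν for H2SO4 = 0.5485/1 = 0.5485
Smallest n/ν is H2SO4 → limiting reagent.
NaOH consumed = (2/1) × 0.5485 = 1.097 mol
NaOH remaining = 1.454 − 1.097 = 0.3570 mol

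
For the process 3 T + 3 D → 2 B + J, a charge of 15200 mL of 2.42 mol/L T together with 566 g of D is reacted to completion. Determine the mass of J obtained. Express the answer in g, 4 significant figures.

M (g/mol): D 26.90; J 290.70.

n(T) = 2.42 × 15200/1000 = 36.78 mol
n(D) = 566.0 / 26.90 = 21.04 mol
n/ν for T = 36.78/3 = 12.26
n/ν for D = 21.04/3 = 7.013
Smallest n/ν is D → limiting reagent.
n(J) = (1/3) × 21.04 = 7.013 mol
mass = 7.013 × 290.70 = 2039 g

2039 g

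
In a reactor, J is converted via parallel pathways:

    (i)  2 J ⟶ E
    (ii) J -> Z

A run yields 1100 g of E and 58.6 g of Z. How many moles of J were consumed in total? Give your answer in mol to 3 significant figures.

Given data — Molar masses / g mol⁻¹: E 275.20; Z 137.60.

n(E) = 1100 / 275.20 = 3.997 mol
n(Z) = 58.6 / 137.60 = 0.4259 mol
n(J) via (i) = (2/1)×3.997 = 7.994 mol
n(J) via (ii) = (1/1)×0.4259 = 0.4259 mol
total n(J) = 7.994 + 0.4259 = 8.420 mol

8.42 mol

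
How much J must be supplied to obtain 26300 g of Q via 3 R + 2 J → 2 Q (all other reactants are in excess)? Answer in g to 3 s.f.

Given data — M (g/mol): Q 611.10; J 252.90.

n(Q) = 26300 / 611.10 = 43.04 mol
n(J) = (2/2) × 43.04 = 43.04 mol
mass = 43.04 × 252.90 = 10880 g

10900 g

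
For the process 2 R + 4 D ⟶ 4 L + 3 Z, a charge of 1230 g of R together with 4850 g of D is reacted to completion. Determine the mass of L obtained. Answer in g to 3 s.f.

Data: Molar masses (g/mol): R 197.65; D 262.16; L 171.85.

n(R) = 1230 / 197.65 = 6.223 mol
n(D) = 4850 / 262.16 = 18.50 mol
n/ν for R = 6.223/2 = 3.112
n/ν for D = 18.50/4 = 4.625
Smallest n/ν is R → limiting reagent.
n(L) = (4/2) × 6.223 = 12.45 mol
mass = 12.45 × 171.85 = 2140 g

2140 g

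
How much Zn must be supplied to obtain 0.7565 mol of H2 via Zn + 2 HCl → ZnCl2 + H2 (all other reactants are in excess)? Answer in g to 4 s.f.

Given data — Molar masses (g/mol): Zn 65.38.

49.46 g

n(H2) = 0.7565 mol
n(Zn) = (1/1) × 0.7565 = 0.7565 mol
mass = 0.7565 × 65.38 = 49.46 g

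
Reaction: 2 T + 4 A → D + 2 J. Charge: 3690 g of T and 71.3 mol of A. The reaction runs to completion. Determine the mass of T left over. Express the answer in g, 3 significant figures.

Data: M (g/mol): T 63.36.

n(T) = 3690 / 63.36 = 58.24 mol
n(A) = 71.30 mol
n/ν for T = 58.24/2 = 29.12
n/ν for A = 71.30/4 = 17.83
Smallest n/ν is A → limiting reagent.
T consumed = (2/4) × 71.30 = 35.65 mol
T remaining = 58.24 − 35.65 = 22.59 mol
mass = 22.59 × 63.36 = 1431 g

1430 g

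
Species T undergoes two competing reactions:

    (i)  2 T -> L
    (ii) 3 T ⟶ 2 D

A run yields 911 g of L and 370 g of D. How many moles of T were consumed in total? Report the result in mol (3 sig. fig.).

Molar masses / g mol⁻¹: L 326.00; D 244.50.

7.86 mol

n(L) = 911 / 326.00 = 2.794 mol
n(D) = 370 / 244.50 = 1.513 mol
n(T) via (i) = (2/1)×2.794 = 5.588 mol
n(T) via (ii) = (3/2)×1.513 = 2.270 mol
total n(T) = 5.588 + 2.270 = 7.858 mol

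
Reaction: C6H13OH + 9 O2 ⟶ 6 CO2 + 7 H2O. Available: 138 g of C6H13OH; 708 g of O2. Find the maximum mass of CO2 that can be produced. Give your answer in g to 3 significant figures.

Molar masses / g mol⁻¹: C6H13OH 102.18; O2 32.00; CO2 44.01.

n(C6H13OH) = 138.0 / 102.18 = 1.351 mol
n(O2) = 708.0 / 32.00 = 22.13 mol
n/ν for C6H13OH = 1.351/1 = 1.351
n/ν for O2 = 22.13/9 = 2.459
Smallest n/ν is C6H13OH → limiting reagent.
n(CO2) = (6/1) × 1.351 = 8.106 mol
mass = 8.106 × 44.01 = 356.7 g

357 g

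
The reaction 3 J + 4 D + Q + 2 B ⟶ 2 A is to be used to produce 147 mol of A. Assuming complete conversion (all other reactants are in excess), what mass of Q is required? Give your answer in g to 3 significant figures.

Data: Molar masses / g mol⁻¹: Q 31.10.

n(A) = 147.0 mol
n(Q) = (1/2) × 147.0 = 73.50 mol
mass = 73.50 × 31.10 = 2286 g

2290 g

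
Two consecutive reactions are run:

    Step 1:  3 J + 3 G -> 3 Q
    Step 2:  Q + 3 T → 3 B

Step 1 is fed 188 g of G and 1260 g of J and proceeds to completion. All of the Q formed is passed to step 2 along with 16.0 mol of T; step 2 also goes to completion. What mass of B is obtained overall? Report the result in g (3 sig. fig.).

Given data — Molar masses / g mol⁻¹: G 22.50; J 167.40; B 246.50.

3940 g

Step 1:
n(G) = 188.0 / 22.50 = 8.356 mol
n(J) = 1260 / 167.40 = 7.527 mol
n/ν for G = 8.356/3 = 2.785
n/ν for J = 7.527/3 = 2.509
Smallest n/ν is J → limiting reagent.
n(Q) produced = (3/3) × 7.527 = 7.527 mol
Step 2:
n(Q) available = 7.527 mol
n(T) = 16.00 mol
n/ν for Q = 7.527/1 = 7.527
n/ν for T = 16.00/3 = 5.333
Smallest n/ν is T → limiting reagent.
n(B) = (3/3) × 16.00 = 16.00 mol
mass = 16.00 × 246.50 = 3944 g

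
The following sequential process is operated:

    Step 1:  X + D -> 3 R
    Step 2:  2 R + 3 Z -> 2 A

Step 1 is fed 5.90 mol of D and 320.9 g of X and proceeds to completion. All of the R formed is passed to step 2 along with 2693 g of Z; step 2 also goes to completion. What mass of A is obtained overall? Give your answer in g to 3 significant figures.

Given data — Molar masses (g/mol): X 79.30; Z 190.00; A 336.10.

Step 1:
n(D) = 5.900 mol
n(X) = 320.9 / 79.30 = 4.047 mol
n/ν for D = 5.900/1 = 5.900
n/ν for X = 4.047/1 = 4.047
Smallest n/ν is X → limiting reagent.
n(R) produced = (3/1) × 4.047 = 12.14 mol
Step 2:
n(R) available = 12.14 mol
n(Z) = 2693 / 190.00 = 14.17 mol
n/ν for R = 12.14/2 = 6.070
n/ν for Z = 14.17/3 = 4.723
Smallest n/ν is Z → limiting reagent.
n(A) = (2/3) × 14.17 = 9.447 mol
mass = 9.447 × 336.10 = 3175 g

3180 g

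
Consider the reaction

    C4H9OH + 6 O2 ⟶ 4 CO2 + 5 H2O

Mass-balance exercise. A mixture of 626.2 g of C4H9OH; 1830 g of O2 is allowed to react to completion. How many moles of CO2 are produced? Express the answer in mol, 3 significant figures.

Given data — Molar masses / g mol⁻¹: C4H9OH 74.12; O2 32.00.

33.8 mol

n(C4H9OH) = 626.2 / 74.12 = 8.448 mol
n(O2) = 1830 / 32.00 = 57.19 mol
n/ν for C4H9OH = 8.448/1 = 8.448
n/ν for O2 = 57.19/6 = 9.532
Smallest n/ν is C4H9OH → limiting reagent.
n(CO2) = (4/1) × 8.448 = 33.79 mol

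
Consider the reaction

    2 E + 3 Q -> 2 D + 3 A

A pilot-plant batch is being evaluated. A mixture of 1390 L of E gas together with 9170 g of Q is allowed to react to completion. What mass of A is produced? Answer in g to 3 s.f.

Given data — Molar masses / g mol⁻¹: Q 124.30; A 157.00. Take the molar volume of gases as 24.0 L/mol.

11600 g

n(E) = 1390 / 24.0 = 57.92 mol
n(Q) = 9170 / 124.30 = 73.77 mol
n/ν → E: 28.96, Q: 24.59; Q is limiting.
n(A) = (3/3) × 73.77 = 73.77 mol
mass = 73.77 × 157.00 = 11580 g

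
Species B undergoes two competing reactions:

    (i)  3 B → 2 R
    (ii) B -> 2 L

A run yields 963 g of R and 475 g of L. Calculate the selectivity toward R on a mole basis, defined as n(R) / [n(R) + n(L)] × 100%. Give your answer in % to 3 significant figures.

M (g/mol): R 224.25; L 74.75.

n(R) = 963 / 224.25 = 4.294 mol
n(L) = 475 / 74.75 = 6.355 mol
selectivity = 4.294/(4.294+6.355) × 100 = 40.32 %

40.3 %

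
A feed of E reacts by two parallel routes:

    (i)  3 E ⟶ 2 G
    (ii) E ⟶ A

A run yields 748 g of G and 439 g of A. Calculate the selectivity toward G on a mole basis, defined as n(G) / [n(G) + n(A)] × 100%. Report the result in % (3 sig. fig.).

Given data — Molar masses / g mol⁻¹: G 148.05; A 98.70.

n(G) = 748 / 148.05 = 5.052 mol
n(A) = 439 / 98.70 = 4.448 mol
selectivity = 5.052/(5.052+4.448) × 100 = 53.18 %

53.2 %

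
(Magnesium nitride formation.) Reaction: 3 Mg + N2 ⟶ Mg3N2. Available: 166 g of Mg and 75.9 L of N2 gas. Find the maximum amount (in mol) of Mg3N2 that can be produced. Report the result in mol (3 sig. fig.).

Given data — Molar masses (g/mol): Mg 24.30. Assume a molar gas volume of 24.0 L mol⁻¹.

n(Mg) = 166.0 / 24.30 = 6.831 mol
n(N2) = 75.90 / 24.0 = 3.163 mol
n/ν for Mg = 6.831/3 = 2.277
n/ν for N2 = 3.163/1 = 3.163
Smallest n/ν is Mg → limiting reagent.
n(Mg3N2) = (1/3) × 6.831 = 2.277 mol

2.28 mol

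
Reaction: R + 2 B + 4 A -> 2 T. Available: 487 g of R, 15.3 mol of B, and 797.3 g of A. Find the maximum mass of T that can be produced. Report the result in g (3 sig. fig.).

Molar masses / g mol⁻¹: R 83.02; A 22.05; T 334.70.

3930 g

n(R) = 487.0 / 83.02 = 5.866 mol
n(B) = 15.30 mol
n(A) = 797.3 / 22.05 = 36.16 mol
n/ν for R = 5.866/1 = 5.866
n/ν for B = 15.30/2 = 7.650
n/ν for A = 36.16/4 = 9.040
Smallest n/ν is R → limiting reagent.
n(T) = (2/1) × 5.866 = 11.73 mol
mass = 11.73 × 334.70 = 3926 g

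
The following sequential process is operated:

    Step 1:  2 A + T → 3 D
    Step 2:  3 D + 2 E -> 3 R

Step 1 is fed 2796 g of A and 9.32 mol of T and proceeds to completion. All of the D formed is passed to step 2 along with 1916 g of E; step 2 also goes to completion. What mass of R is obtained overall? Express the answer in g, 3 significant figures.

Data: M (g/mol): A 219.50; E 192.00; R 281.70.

4220 g

Step 1:
n(A) = 2796 / 219.50 = 12.74 mol
n(T) = 9.320 mol
n/ν → A: 6.370, T: 9.320; A is limiting.
n(D) produced = (3/2) × 12.74 = 19.11 mol
Step 2:
n(D) available = 19.11 mol
n(E) = 1916 / 192.00 = 9.979 mol
n/ν → D: 6.370, E: 4.990; E is limiting.
n(R) = (3/2) × 9.979 = 14.97 mol
mass = 14.97 × 281.70 = 4217 g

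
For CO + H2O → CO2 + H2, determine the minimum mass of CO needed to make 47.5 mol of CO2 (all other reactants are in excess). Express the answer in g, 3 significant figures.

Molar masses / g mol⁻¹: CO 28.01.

1330 g

n(CO2) = 47.50 mol
n(CO) = (1/1) × 47.50 = 47.50 mol
mass = 47.50 × 28.01 = 1330 g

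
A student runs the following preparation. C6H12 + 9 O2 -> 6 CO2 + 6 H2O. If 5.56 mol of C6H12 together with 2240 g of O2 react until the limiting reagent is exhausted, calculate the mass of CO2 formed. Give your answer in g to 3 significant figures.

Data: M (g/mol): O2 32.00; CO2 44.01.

1470 g

n(C6H12) = 5.560 mol
n(O2) = 2240 / 32.00 = 70.00 mol
n/ν for C6H12 = 5.560/1 = 5.560
n/ν for O2 = 70.00/9 = 7.778
Smallest n/ν is C6H12 → limiting reagent.
n(CO2) = (6/1) × 5.560 = 33.36 mol
mass = 33.36 × 44.01 = 1468 g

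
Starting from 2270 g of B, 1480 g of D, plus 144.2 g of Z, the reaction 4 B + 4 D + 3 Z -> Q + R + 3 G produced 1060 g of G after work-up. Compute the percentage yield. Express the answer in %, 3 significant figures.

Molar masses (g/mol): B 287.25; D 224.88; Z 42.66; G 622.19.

n(B) = 2270 / 287.25 = 7.903 mol
n(D) = 1480 / 224.88 = 6.581 mol
n(Z) = 144.2 / 42.66 = 3.380 mol
n/ν for B = 7.903/4 = 1.976
n/ν for D = 6.581/4 = 1.645
n/ν for Z = 3.380/3 = 1.127
Smallest n/ν is Z → limiting reagent.
theoretical n(G) = (3/3) × 3.380 = 3.380 mol → 2103 g
% yield = 1060 / 2103 × 100 = 50.40 %

50.4 %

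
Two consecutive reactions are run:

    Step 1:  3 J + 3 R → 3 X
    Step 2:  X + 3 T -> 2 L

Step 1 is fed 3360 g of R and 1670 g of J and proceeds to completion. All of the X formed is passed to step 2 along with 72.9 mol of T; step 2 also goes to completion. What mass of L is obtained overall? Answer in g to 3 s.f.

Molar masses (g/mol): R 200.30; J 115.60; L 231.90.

6700 g

Step 1:
n(R) = 3360 / 200.30 = 16.77 mol
n(J) = 1670 / 115.60 = 14.45 mol
n/ν for R = 16.77/3 = 5.590
n/ν for J = 14.45/3 = 4.817
Smallest n/ν is J → limiting reagent.
n(X) produced = (3/3) × 14.45 = 14.45 mol
Step 2:
n(X) available = 14.45 mol
n(T) = 72.90 mol
n/ν for X = 14.45/1 = 14.45
n/ν for T = 72.90/3 = 24.30
Smallest n/ν is X → limiting reagent.
n(L) = (2/1) × 14.45 = 28.90 mol
mass = 28.90 × 231.90 = 6702 g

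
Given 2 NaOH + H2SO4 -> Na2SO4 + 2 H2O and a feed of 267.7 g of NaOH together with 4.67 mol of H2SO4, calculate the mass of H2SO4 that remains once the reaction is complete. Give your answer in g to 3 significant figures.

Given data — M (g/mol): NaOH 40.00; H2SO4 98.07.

130 g

n(NaOH) = 267.7 / 40.00 = 6.693 mol
n(H2SO4) = 4.670 mol
n/ν → NaOH: 3.347, H2SO4: 4.670; NaOH is limiting.
H2SO4 consumed = (1/2) × 6.693 = 3.347 mol
H2SO4 remaining = 4.670 − 3.347 = 1.323 mol
mass = 1.323 × 98.07 = 129.7 g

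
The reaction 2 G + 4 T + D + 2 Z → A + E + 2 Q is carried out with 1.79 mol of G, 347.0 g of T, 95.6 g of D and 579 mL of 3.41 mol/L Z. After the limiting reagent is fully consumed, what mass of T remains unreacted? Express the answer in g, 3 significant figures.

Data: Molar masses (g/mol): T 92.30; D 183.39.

n(G) = 1.790 mol
n(T) = 347.0 / 92.30 = 3.759 mol
n(D) = 95.60 / 183.39 = 0.5213 mol
n(Z) = 3.41 × 579.0/1000 = 1.974 mol
n/ν for G = 1.790/2 = 0.8950
n/ν for T = 3.759/4 = 0.9398
n/ν for D = 0.5213/1 = 0.5213
n/ν for Z = 1.974/2 = 0.9870
Smallest n/ν is D → limiting reagent.
T consumed = (4/1) × 0.5213 = 2.085 mol
T remaining = 3.759 − 2.085 = 1.674 mol
mass = 1.674 × 92.30 = 154.5 g

155 g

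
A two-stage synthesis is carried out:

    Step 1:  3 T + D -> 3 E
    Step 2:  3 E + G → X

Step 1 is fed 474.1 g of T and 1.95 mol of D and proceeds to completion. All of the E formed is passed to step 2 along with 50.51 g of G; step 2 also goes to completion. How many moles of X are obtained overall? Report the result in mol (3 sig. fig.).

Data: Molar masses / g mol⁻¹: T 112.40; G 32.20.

1.41 mol

Step 1:
n(T) = 474.1 / 112.40 = 4.218 mol
n(D) = 1.950 mol
n/ν → T: 1.406, D: 1.950; T is limiting.
n(E) produced = (3/3) × 4.218 = 4.218 mol
Step 2:
n(E) available = 4.218 mol
n(G) = 50.51 / 32.20 = 1.569 mol
n/ν → E: 1.406, G: 1.569; E is limiting.
n(X) = (1/3) × 4.218 = 1.406 mol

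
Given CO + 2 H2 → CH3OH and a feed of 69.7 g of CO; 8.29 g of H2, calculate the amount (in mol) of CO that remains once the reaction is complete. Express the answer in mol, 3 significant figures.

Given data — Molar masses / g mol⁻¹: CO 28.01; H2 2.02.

n(CO) = 69.70 / 28.01 = 2.488 mol
n(H2) = 8.290 / 2.02 = 4.104 mol
n/ν → CO: 2.488, H2: 2.052; H2 is limiting.
CO consumed = (1/2) × 4.104 = 2.052 mol
CO remaining = 2.488 − 2.052 = 0.4360 mol

0.436 mol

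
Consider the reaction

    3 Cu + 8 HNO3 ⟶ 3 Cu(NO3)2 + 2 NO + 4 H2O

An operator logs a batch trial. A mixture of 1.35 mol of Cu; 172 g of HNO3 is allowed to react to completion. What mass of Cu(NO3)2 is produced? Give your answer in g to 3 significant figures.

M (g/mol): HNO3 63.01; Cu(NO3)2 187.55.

192 g

n(Cu) = 1.350 mol
n(HNO3) = 172.0 / 63.01 = 2.730 mol
n/ν for Cu = 1.350/3 = 0.4500
n/ν for HNO3 = 2.730/8 = 0.3413
Smallest n/ν is HNO3 → limiting reagent.
n(Cu(NO3)2) = (3/8) × 2.730 = 1.024 mol
mass = 1.024 × 187.55 = 192.1 g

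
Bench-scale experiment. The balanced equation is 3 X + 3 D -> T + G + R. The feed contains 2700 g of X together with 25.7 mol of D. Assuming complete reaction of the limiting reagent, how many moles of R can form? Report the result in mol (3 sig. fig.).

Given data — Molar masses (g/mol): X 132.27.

n(X) = 2700 / 132.27 = 20.41 mol
n(D) = 25.70 mol
n/ν → X: 6.803, D: 8.567; X is limiting.
n(R) = (1/3) × 20.41 = 6.803 mol

6.80 mol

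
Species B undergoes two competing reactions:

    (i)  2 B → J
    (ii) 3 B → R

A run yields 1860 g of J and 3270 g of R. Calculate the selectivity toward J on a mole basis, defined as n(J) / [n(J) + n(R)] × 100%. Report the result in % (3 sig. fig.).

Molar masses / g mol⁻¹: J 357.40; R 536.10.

n(J) = 1860 / 357.40 = 5.204 mol
n(R) = 3270 / 536.10 = 6.100 mol
selectivity = 5.204/(5.204+6.100) × 100 = 46.04 %

46.0 %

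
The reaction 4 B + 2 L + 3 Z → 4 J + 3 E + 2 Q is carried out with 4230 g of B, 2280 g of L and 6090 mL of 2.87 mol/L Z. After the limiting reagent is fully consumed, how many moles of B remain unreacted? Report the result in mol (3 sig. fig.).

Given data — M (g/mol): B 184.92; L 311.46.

n(B) = 4230 / 184.92 = 22.87 mol
n(L) = 2280 / 311.46 = 7.320 mol
n(Z) = 2.87 × 6090/1000 = 17.48 mol
n/ν → B: 5.718, L: 3.660, Z: 5.827; L is limiting.
B consumed = (4/2) × 7.320 = 14.64 mol
B remaining = 22.87 − 14.64 = 8.230 mol

8.23 mol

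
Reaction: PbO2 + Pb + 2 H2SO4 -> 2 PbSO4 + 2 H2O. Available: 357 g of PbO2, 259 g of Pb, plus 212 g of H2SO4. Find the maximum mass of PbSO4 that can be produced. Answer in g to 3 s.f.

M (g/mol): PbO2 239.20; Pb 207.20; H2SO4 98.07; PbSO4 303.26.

n(PbO2) = 357.0 / 239.20 = 1.492 mol
n(Pb) = 259.0 / 207.20 = 1.250 mol
n(H2SO4) = 212.0 / 98.07 = 2.162 mol
n/ν for PbO2 = 1.492/1 = 1.492
n/ν for Pb = 1.250/1 = 1.250
n/ν for H2SO4 = 2.162/2 = 1.081
Smallest n/ν is H2SO4 → limiting reagent.
n(PbSO4) = (2/2) × 2.162 = 2.162 mol
mass = 2.162 × 303.26 = 655.6 g

656 g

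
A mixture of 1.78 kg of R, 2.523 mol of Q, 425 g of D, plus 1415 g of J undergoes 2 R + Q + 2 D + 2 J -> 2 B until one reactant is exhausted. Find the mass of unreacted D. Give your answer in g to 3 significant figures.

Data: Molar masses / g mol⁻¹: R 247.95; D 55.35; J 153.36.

146 g

n(R) = 1.780×1000 / 247.95 = 7.179 mol
n(Q) = 2.523 mol
n(D) = 425.0 / 55.35 = 7.678 mol
n(J) = 1415 / 153.36 = 9.227 mol
n/ν for R = 7.179/2 = 3.590
n/ν for Q = 2.523/1 = 2.523
n/ν for D = 7.678/2 = 3.839
n/ν for J = 9.227/2 = 4.614
Smallest n/ν is Q → limiting reagent.
D consumed = (2/1) × 2.523 = 5.046 mol
D remaining = 7.678 − 5.046 = 2.632 mol
mass = 2.632 × 55.35 = 145.7 g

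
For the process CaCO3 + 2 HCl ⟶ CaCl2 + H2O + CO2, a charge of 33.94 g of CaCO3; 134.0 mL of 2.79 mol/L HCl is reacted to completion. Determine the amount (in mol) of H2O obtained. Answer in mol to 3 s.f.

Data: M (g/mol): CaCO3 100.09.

n(CaCO3) = 33.94 / 100.09 = 0.3391 mol
n(HCl) = 2.79 × 134.0/1000 = 0.3739 mol
n/ν for CaCO3 = 0.3391/1 = 0.3391
n/ν for HCl = 0.3739/2 = 0.1870
Smallest n/ν is HCl → limiting reagent.
n(H2O) = (1/2) × 0.3739 = 0.1870 mol

0.187 mol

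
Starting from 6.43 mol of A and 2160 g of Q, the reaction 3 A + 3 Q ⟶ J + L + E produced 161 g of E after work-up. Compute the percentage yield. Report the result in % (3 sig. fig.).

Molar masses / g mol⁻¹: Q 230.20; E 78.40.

n(A) = 6.430 mol
n(Q) = 2160 / 230.20 = 9.383 mol
n/ν for A = 6.430/3 = 2.143
n/ν for Q = 9.383/3 = 3.128
Smallest n/ν is A → limiting reagent.
theoretical n(E) = (1/3) × 6.430 = 2.143 mol → 168.0 g
% yield = 161 / 168.0 × 100 = 95.83 %

95.8 %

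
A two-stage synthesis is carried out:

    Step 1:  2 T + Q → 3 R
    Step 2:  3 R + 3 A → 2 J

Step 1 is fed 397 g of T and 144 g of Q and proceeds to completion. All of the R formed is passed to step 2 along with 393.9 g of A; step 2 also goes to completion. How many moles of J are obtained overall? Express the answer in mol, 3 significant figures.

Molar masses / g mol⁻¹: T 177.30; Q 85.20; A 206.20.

Step 1:
n(T) = 397.0 / 177.30 = 2.239 mol
n(Q) = 144.0 / 85.20 = 1.690 mol
n/ν for T = 2.239/2 = 1.120
n/ν for Q = 1.690/1 = 1.690
Smallest n/ν is T → limiting reagent.
n(R) produced = (3/2) × 2.239 = 3.359 mol
Step 2:
n(R) available = 3.359 mol
n(A) = 393.9 / 206.20 = 1.910 mol
n/ν for R = 3.359/3 = 1.120
n/ν for A = 1.910/3 = 0.6367
Smallest n/ν is A → limiting reagent.
n(J) = (2/3) × 1.910 = 1.273 mol

1.27 mol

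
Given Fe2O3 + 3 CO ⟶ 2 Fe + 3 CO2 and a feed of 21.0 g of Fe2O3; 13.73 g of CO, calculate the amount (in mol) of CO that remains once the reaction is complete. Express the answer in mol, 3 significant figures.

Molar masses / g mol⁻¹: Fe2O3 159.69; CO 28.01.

0.0957 mol

n(Fe2O3) = 21.00 / 159.69 = 0.1315 mol
n(CO) = 13.73 / 28.01 = 0.4902 mol
n/ν for Fe2O3 = 0.1315/1 = 0.1315
n/ν for CO = 0.4902/3 = 0.1634
Smallest n/ν is Fe2O3 → limiting reagent.
CO consumed = (3/1) × 0.1315 = 0.3945 mol
CO remaining = 0.4902 − 0.3945 = 0.09570 mol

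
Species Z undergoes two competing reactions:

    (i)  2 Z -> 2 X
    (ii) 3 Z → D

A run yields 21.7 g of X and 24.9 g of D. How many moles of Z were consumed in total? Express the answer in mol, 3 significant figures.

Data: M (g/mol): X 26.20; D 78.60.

n(X) = 21.7 / 26.20 = 0.8282 mol
n(D) = 24.9 / 78.60 = 0.3168 mol
n(Z) via (i) = (2/2)×0.8282 = 0.8282 mol
n(Z) via (ii) = (3/1)×0.3168 = 0.9504 mol
total n(Z) = 0.8282 + 0.9504 = 1.779 mol

1.78 mol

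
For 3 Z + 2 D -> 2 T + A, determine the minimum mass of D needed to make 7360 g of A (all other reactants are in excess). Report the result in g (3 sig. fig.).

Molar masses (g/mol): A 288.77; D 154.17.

7860 g

n(A) = 7360 / 288.77 = 25.49 mol
n(D) = (2/1) × 25.49 = 50.98 mol
mass = 50.98 × 154.17 = 7860 g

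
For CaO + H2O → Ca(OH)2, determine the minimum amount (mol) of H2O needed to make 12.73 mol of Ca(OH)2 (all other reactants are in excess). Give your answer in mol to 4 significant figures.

12.73 mol

n(Ca(OH)2) = 12.73 mol
n(H2O) = (1/1) × 12.73 = 12.73 mol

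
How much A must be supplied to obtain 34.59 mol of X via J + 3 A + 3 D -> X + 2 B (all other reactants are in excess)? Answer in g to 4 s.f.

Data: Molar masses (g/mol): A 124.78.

n(X) = 34.59 mol
n(A) = (3/1) × 34.59 = 103.8 mol
mass = 103.8 × 124.78 = 12950 g

12950 g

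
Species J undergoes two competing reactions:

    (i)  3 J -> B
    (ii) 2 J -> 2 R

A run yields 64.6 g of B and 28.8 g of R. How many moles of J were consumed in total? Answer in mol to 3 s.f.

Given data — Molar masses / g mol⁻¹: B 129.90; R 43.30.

2.16 mol

n(B) = 64.6 / 129.90 = 0.4973 mol
n(R) = 28.8 / 43.30 = 0.6651 mol
n(J) via (i) = (3/1)×0.4973 = 1.492 mol
n(J) via (ii) = (2/2)×0.6651 = 0.6651 mol
total n(J) = 1.492 + 0.6651 = 2.157 mol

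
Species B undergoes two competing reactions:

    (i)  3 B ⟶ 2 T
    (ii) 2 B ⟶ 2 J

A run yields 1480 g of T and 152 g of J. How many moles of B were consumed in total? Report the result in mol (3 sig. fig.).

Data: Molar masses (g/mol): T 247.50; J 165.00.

9.89 mol

n(T) = 1480 / 247.50 = 5.980 mol
n(J) = 152 / 165.00 = 0.9212 mol
n(B) via (i) = (3/2)×5.980 = 8.970 mol
n(B) via (ii) = (2/2)×0.9212 = 0.9212 mol
total n(B) = 8.970 + 0.9212 = 9.891 mol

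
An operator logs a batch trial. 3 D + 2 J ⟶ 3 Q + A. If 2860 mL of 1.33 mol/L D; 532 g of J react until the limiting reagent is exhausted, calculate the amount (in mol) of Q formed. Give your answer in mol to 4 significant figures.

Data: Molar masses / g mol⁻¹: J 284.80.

n(D) = 1.33 × 2860/1000 = 3.804 mol
n(J) = 532.0 / 284.80 = 1.868 mol
n/ν for D = 3.804/3 = 1.268
n/ν for J = 1.868/2 = 0.9340
Smallest n/ν is J → limiting reagent.
n(Q) = (3/2) × 1.868 = 2.802 mol

2.802 mol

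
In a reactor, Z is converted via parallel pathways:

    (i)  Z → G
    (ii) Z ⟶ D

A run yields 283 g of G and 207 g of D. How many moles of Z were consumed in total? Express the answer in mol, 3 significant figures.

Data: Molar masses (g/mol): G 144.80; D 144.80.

3.38 mol

n(G) = 283 / 144.80 = 1.954 mol
n(D) = 207 / 144.80 = 1.430 mol
n(Z) via (i) = (1/1)×1.954 = 1.954 mol
n(Z) via (ii) = (1/1)×1.430 = 1.430 mol
total n(Z) = 1.954 + 1.430 = 3.384 mol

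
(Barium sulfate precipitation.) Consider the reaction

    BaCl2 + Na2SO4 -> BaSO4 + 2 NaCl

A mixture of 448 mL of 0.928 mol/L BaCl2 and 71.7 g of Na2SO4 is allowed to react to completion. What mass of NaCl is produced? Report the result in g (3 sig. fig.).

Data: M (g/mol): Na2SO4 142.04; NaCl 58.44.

48.6 g

n(BaCl2) = 0.928 × 448.0/1000 = 0.4157 mol
n(Na2SO4) = 71.70 / 142.04 = 0.5048 mol
n/ν → BaCl2: 0.4157, Na2SO4: 0.5048; BaCl2 is limiting.
n(NaCl) = (2/1) × 0.4157 = 0.8314 mol
mass = 0.8314 × 58.44 = 48.59 g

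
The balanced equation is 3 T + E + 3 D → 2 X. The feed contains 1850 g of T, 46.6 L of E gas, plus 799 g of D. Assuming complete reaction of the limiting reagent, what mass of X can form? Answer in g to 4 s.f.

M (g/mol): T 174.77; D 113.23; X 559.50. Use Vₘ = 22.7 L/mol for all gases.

2297 g

n(T) = 1850 / 174.77 = 10.59 mol
n(E) = 46.60 / 22.7 = 2.053 mol
n(D) = 799.0 / 113.23 = 7.056 mol
n/ν → T: 3.530, E: 2.053, D: 2.352; E is limiting.
n(X) = (2/1) × 2.053 = 4.106 mol
mass = 4.106 × 559.50 = 2297 g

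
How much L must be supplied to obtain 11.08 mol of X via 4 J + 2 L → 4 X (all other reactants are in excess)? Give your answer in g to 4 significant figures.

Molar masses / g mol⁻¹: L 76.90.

426.0 g

n(X) = 11.08 mol
n(L) = (2/4) × 11.08 = 5.540 mol
mass = 5.540 × 76.90 = 426.0 g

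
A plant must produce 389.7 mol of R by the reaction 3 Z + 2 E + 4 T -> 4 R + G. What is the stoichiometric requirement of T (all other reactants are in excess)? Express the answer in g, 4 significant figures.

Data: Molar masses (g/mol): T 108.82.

42410 g

n(R) = 389.7 mol
n(T) = (4/4) × 389.7 = 389.7 mol
mass = 389.7 × 108.82 = 42410 g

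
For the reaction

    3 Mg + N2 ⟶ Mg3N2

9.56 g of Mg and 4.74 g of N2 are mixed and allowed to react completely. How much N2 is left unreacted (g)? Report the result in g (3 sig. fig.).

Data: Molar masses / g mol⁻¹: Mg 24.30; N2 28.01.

1.07 g

n(Mg) = 9.560 / 24.30 = 0.3934 mol
n(N2) = 4.740 / 28.01 = 0.1692 mol
n/ν → Mg: 0.1311, N2: 0.1692; Mg is limiting.
N2 consumed = (1/3) × 0.3934 = 0.1311 mol
N2 remaining = 0.1692 − 0.1311 = 0.03810 mol
mass = 0.03810 × 28.01 = 1.067 g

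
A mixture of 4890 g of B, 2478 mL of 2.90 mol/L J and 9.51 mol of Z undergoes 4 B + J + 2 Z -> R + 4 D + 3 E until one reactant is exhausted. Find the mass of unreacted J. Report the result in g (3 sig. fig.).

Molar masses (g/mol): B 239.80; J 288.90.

n(B) = 4890 / 239.80 = 20.39 mol
n(J) = 2.90 × 2478/1000 = 7.186 mol
n(Z) = 9.510 mol
n/ν → B: 5.098, J: 7.186, Z: 4.755; Z is limiting.
J consumed = (1/2) × 9.510 = 4.755 mol
J remaining = 7.186 − 4.755 = 2.431 mol
mass = 2.431 × 288.90 = 702.3 g

702 g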